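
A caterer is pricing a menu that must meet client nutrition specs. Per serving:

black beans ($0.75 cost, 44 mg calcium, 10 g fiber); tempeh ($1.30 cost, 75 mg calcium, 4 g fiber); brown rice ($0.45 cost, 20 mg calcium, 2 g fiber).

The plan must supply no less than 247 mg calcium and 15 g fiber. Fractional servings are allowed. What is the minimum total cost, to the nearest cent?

$4.21

black beans only: max(247/44, 15/10) = 5.614 servings → $4.21.
tempeh only: max(247/75, 15/4) = 3.75 servings → $4.88.
brown rice only: max(247/20, 15/2) = 12.35 servings → $5.56.
black beans + tempeh with both tight: 0.2387 servings and 3.153 servings → $4.28.
black beans + brown rice with both targets exact would need a negative amount; discard.
tempeh + brown rice with both tight: 2.771 servings and 1.957 servings → $4.48.
The minimum over all feasible corners is $4.21.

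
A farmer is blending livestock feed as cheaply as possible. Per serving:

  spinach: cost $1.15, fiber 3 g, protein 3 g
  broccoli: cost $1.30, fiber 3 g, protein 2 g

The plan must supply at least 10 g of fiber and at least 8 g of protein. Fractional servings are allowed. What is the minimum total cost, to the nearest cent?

Two binding constraints pin down two serving amounts, so the optimal mix uses at most two foods. The candidates are each food alone (scaled to the tighter of fiber/protein) and each pair with both constraints tight.
spinach only: max(10/3, 8/3) = 3.333 servings → $3.83.
broccoli only: max(10/3, 8/2) = 4 servings → $5.20.
spinach + broccoli with both tight: 1.333 servings and 2 servings → $4.13.
The minimum over all feasible corners is $3.83.

$3.83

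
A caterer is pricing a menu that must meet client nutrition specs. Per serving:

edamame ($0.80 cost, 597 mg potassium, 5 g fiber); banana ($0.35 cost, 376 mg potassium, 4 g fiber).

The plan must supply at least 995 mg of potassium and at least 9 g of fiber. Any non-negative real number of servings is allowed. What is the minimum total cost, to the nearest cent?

$0.93

Compare the cost at each extreme point of the feasible region.
edamame only: max(995/597, 9/5) = 1.8 servings → $1.44.
banana only: max(995/376, 9/4) = 2.646 servings → $0.93.
edamame + banana with both tight: 1.173 servings and 0.7835 servings → $1.21.
The minimum over all feasible corners is $0.93.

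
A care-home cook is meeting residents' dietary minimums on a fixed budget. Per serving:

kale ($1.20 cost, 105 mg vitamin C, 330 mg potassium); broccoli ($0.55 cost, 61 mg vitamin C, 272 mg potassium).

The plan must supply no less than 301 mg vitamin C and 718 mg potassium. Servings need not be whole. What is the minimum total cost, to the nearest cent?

$2.71

Two binding constraints pin down two serving amounts, so the optimal mix uses at most two foods. The candidates are each food alone (scaled to the tighter of vitamin C/potassium) and each pair with both constraints tight.
kale only: max(301/105, 718/330) = 2.867 servings → $3.44.
broccoli only: max(301/61, 718/272) = 4.934 servings → $2.71.
kale + broccoli: intersection lies outside the first quadrant.
The minimum over all feasible corners is $2.71.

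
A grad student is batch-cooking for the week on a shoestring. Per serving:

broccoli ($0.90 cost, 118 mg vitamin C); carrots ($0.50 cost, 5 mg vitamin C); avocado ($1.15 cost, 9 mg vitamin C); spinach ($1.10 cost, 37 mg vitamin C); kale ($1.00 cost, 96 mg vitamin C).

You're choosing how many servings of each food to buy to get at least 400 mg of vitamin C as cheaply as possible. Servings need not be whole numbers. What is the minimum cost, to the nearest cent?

Cost per mg of vitamin C: broccoli $0.0076, kale $0.0104, spinach $0.0297, carrots $0.1000, avocado $0.1278.
With no serving limits, use only broccoli: 400 mg / 118 mg = 3.39 servings × $0.90 = $3.05.

$3.05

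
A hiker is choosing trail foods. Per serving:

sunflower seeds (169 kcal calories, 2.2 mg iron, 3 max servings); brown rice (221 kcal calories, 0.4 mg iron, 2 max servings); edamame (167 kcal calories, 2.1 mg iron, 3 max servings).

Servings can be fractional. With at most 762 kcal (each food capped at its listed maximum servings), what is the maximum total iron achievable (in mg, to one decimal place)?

Iron per kcal: sunflower seeds 0.01302, edamame 0.01257, brown rice 0.00181.
Take 3 servings of sunflower seeds: uses 507 kcal, +6.6 mg iron (running total 6.6 mg).
Take 1.527 servings of edamame: uses 255 kcal, +3.2 mg iron (running total 9.8 mg).
Filling greedily by iron-per-kcal is optimal for one linear limit, giving 9.8 mg.

9.8 mg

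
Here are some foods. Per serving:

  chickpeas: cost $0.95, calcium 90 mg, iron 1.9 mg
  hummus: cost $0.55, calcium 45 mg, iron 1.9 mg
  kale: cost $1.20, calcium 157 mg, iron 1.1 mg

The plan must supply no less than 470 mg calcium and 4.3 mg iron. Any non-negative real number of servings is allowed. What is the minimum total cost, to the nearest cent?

An LP optimum is at a vertex; with two nutrient constraints at most two foods are used. Check each candidate.
chickpeas only: max(470/90, 4.3/1.9) = 5.222 servings → $4.96.
hummus only: max(470/45, 4.3/1.9) = 10.44 servings → $5.74.
kale only: max(470/157, 4.3/1.1) = 3.909 servings → $4.69.
chickpeas + hummus: the both-tight solution has a negative serving — not a feasible corner.
chickpeas + kale with both tight: 0.7933 servings and 2.539 servings → $3.80.
hummus + kale with both tight: 0.6355 servings and 2.811 servings → $3.72.
Cheapest feasible corner: $3.72.

$3.72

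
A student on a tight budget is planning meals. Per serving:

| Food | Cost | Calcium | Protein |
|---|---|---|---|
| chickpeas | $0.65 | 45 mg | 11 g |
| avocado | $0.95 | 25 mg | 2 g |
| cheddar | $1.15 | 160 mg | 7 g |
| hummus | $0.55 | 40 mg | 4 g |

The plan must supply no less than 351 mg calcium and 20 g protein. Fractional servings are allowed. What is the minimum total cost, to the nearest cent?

For a min-cost LP with two ≥-constraints, a basic feasible solution has at most two positive variables.
chickpeas only: max(351/45, 20/11) = 7.8 servings → $5.07.
avocado only: max(351/25, 20/2) = 14.04 servings → $13.34.
cheddar only: max(351/160, 20/7) = 2.857 servings → $3.29.
hummus only: max(351/40, 20/4) = 8.775 servings → $4.83.
chickpeas + avocado: the both-tight solution has a negative serving — not a feasible corner.
chickpeas + cheddar with both tight: 0.5142 servings and 2.049 servings → $2.69.
chickpeas + hummus with both targets exact would need a negative amount; discard.
avocado + cheddar with both tight: 5.124 servings and 1.393 servings → $6.47.
avocado + hummus with both targets exact would need a negative amount; discard.
cheddar + hummus with both tight: 1.678 servings and 2.064 servings → $3.06.
Cheapest feasible corner: $2.69.

$2.69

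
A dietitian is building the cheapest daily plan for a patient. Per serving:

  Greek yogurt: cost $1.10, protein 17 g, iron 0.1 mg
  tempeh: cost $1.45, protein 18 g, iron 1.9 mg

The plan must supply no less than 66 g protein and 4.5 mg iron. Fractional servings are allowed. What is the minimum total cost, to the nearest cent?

$4.92

Two binding constraints pin down two serving amounts, so the optimal mix uses at most two foods. The candidates are each food alone (scaled to the tighter of protein/iron) and each pair with both constraints tight.
Greek yogurt only: max(66/17, 4.5/0.1) = 45 servings → $49.50.
tempeh only: max(66/18, 4.5/1.9) = 3.667 servings → $5.32.
Greek yogurt + tempeh with both tight: 1.456 servings and 2.292 servings → $4.92.
The minimum over all feasible corners is $4.92.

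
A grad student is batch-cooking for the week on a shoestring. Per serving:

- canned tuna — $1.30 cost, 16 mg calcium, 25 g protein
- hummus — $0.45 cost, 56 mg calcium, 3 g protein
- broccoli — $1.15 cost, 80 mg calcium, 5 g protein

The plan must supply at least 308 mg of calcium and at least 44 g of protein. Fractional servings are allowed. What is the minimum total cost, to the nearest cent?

$3.81

canned tuna only: max(308/16, 44/25) = 19.25 servings → $25.02.
hummus only: max(308/56, 44/3) = 14.67 servings → $6.60.
broccoli only: max(308/80, 44/5) = 8.8 servings → $10.12.
canned tuna + hummus with both tight: 1.139 servings and 5.175 servings → $3.81.
canned tuna + broccoli with both tight: 1.031 servings and 3.644 servings → $5.53.
hummus + broccoli with both targets exact would need a negative amount; discard.
Cheapest feasible corner: $3.81.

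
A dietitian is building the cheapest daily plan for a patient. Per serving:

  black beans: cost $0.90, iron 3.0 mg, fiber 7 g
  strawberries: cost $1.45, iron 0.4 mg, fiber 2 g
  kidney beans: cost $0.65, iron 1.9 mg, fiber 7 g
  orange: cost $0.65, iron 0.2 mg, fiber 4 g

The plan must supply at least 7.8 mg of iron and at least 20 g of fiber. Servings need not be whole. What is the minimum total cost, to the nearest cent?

$2.40

Compare the cost at each extreme point of the feasible region.
black beans only: max(7.8/3.0, 20/7) = 2.857 servings → $2.57.
strawberries only: max(7.8/0.4, 20/2) = 19.5 servings → $28.27.
kidney beans only: max(7.8/1.9, 20/7) = 4.105 servings → $2.67.
orange only: max(7.8/0.2, 20/4) = 39 servings → $25.35.
black beans + strawberries with both tight: 2.375 servings and 1.688 servings → $4.58.
black beans + kidney beans with both tight: 2.156 servings and 0.7013 servings → $2.40.
black beans + orange with both tight: 2.566 servings and 0.5094 servings → $2.64.
strawberries + kidney beans: intersection lies outside the first quadrant.
strawberries + orange: intersection lies outside the first quadrant.
kidney beans + orange with both targets exact would need a negative amount; discard.
Cheapest feasible corner: $2.40.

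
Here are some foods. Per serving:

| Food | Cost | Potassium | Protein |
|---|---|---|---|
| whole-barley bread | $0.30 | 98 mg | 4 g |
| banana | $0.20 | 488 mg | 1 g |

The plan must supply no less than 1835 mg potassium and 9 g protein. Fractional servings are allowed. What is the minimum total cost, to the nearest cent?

$1.11

whole-barley bread only: max(1835/98, 9/4) = 18.72 servings → $5.62.
banana only: max(1835/488, 9/1) = 9 servings → $1.80.
whole-barley bread + banana with both tight: 1.379 servings and 3.483 servings → $1.11.
Cheapest feasible corner: $1.11.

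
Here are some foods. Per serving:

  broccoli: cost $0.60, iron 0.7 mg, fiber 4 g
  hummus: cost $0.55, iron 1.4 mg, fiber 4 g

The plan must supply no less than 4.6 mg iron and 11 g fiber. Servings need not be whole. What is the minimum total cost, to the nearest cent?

For a min-cost LP with two ≥-constraints, a basic feasible solution has at most two positive variables.
broccoli only: max(4.6/0.7, 11/4) = 6.571 servings → $3.94.
hummus only: max(4.6/1.4, 11/4) = 3.286 servings → $1.81.
broccoli + hummus with both targets exact would need a negative amount; discard.
Cheapest feasible corner: $1.81.

$1.81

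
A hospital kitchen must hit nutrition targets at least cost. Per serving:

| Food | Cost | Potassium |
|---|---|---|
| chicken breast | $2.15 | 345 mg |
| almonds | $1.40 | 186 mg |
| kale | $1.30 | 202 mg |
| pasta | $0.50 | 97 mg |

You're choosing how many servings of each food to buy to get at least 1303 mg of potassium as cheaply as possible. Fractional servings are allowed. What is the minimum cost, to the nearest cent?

Cost per mg of potassium: pasta $0.0052, chicken breast $0.0062, kale $0.0064, almonds $0.0075.
With no serving limits, use only pasta: 1303 mg / 97 mg = 13.43 servings × $0.50 = $6.72.

$6.72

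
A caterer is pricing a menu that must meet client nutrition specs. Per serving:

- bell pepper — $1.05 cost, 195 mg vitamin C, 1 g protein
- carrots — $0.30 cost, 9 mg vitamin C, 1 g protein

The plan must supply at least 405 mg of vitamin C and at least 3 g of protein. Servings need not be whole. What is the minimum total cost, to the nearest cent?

$2.42

For a min-cost LP with two ≥-constraints, a basic feasible solution has at most two positive variables.
bell pepper only: max(405/195, 3/1) = 3 servings → $3.15.
carrots only: max(405/9, 3/1) = 45 servings → $13.50.
bell pepper + carrots with both tight: 2.032 servings and 0.9677 servings → $2.42.
Cheapest feasible corner: $2.42.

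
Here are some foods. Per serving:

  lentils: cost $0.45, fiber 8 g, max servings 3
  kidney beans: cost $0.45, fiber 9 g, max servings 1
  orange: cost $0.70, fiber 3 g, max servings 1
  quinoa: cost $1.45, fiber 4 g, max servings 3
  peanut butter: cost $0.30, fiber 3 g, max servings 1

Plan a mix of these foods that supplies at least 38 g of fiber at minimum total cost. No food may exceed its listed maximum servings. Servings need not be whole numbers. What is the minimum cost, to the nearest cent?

Cost per g of fiber: kidney beans $0.0500, lentils $0.0563, peanut butter $0.1000, orange $0.2333, quinoa $0.3625.
Take 1 serving of kidney beans: +9.0 g fiber for $0.45 (total $0.45, still need 29.0 g).
Take 3 servings of lentils: +24.0 g fiber for $1.35 (total $1.80, still need 5.0 g).
Take 1 serving of peanut butter: +3.0 g fiber for $0.30 (total $2.10, still need 2.0 g).
Take 0.6667 servings of orange: +2.0 g fiber for $0.47 (total $2.57, still need 0.0 g).
Filling from the cheapest source first is optimal under one linear minimum: $2.57.

$2.57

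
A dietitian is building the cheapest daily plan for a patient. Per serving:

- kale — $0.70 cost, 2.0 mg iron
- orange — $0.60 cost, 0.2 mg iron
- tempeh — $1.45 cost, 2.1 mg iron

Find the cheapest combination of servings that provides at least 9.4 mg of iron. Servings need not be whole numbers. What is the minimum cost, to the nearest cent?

Cost per mg of iron: kale $0.3500, tempeh $0.6905, orange $3.0000.
With no serving limits, use only kale: 9.4 mg / 2.0 mg = 4.7 servings × $0.70 = $3.29.

$3.29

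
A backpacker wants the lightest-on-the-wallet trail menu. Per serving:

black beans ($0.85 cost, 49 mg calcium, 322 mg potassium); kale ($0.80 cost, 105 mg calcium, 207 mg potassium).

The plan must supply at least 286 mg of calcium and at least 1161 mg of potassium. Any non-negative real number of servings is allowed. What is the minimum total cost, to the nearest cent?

$3.44

Compare the cost at each extreme point of the feasible region.
black beans only: max(286/49, 1161/322) = 5.837 servings → $4.96.
kale only: max(286/105, 1161/207) = 5.609 servings → $4.49.
black beans + kale with both tight: 2.649 servings and 1.487 servings → $3.44.
Cheapest feasible corner: $3.44.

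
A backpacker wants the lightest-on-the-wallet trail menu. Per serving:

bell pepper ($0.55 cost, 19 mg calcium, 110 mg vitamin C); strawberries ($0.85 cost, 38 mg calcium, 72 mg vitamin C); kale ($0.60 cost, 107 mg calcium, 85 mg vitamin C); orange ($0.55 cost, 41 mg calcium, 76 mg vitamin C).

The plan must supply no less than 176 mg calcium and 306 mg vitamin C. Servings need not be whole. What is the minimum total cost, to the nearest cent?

$1.76

At the optimum either one food covers both requirements or two foods hit both targets exactly; no other combination can be cheaper.
bell pepper only: max(176/19, 306/110) = 9.263 servings → $5.09.
strawberries only: max(176/38, 306/72) = 4.632 servings → $3.94.
kale only: max(176/107, 306/85) = 3.6 servings → $2.16.
orange only: max(176/41, 306/76) = 4.293 servings → $2.36.
bell pepper + strawberries with both targets exact would need a negative amount; discard.
bell pepper + kale with both tight: 1.751 servings and 1.334 servings → $1.76.
bell pepper + orange: the both-tight solution has a negative serving — not a feasible corner.
strawberries + kale with both tight: 3.975 servings and 0.2333 servings → $3.52.
strawberries + orange with both targets exact would need a negative amount; discard.
kale + orange with both tight: 0.1786 servings and 3.827 servings → $2.21.
So the least-cost plan costs $1.76.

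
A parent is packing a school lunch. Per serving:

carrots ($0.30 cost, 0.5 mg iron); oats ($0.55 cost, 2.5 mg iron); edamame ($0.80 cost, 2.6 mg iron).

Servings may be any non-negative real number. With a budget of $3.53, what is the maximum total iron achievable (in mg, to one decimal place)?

Iron per dollar: oats 4.545, edamame 3.25, carrots 1.667.
With no serving limits, spend the whole cost allowance on oats: $3.53 / $0.55 × 2.5 mg = 16.0 mg.

16.0 mg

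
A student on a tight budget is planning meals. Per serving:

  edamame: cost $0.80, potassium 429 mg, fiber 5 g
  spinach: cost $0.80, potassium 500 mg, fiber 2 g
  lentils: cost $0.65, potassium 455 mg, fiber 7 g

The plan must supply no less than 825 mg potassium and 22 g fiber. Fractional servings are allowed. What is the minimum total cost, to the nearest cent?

$2.04

Minimising a linear cost over {potassium ≥ 825, fiber ≥ 22, servings ≥ 0} — the optimum is at a vertex, using one or two foods.
edamame only: max(825/429, 22/5) = 4.4 servings → $3.52.
spinach only: max(825/500, 22/2) = 11 servings → $8.80.
lentils only: max(825/455, 22/7) = 3.143 servings → $2.04.
edamame + spinach: the both-tight solution has a negative serving — not a feasible corner.
edamame + lentils: intersection lies outside the first quadrant.
spinach + lentils: the both-tight solution has a negative serving — not a feasible corner.
The minimum over all feasible corners is $2.04.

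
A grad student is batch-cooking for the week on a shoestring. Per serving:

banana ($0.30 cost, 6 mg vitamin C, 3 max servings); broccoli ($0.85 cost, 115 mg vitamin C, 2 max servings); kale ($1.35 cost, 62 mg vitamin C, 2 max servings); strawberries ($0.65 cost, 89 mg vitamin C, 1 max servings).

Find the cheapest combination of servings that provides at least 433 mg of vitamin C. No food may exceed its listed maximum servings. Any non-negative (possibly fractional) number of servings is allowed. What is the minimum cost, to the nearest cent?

$4.83

Cost per mg of vitamin C: strawberries $0.0073, broccoli $0.0074, kale $0.0218, banana $0.0500.
Take 1 serving of strawberries: +89.0 mg vitamin C for $0.65 (total $0.65, still need 344.0 mg).
Take 2 servings of broccoli: +230.0 mg vitamin C for $1.70 (total $2.35, still need 114.0 mg).
Take 1.839 servings of kale: +114.0 mg vitamin C for $2.48 (total $4.83, still need 0.0 mg).
Greedy by cheapest-per-mg is optimal for a single linear constraint, so the minimum cost is $4.83.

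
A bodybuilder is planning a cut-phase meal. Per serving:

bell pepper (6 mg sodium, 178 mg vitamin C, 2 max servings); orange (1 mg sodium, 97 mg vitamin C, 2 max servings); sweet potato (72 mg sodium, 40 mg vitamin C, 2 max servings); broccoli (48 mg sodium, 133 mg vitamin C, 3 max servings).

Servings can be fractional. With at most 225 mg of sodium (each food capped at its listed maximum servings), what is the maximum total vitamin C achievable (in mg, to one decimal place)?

Vitamin C per mg sodium: orange 97, bell pepper 29.67, broccoli 2.771, sweet potato 0.5556.
Take 2 servings of orange: uses 2 mg sodium, +194.0 mg vitamin C (running total 194.0 mg).
Take 2 servings of bell pepper: uses 12 mg sodium, +356.0 mg vitamin C (running total 550.0 mg).
Take 3 servings of broccoli: uses 144 mg sodium, +399.0 mg vitamin C (running total 949.0 mg).
Take 0.9306 servings of sweet potato: uses 67 mg sodium, +37.2 mg vitamin C (running total 986.2 mg).
Greedy by best ratio exhausts the sodium allowance optimally: 986.2 mg.

986.2 mg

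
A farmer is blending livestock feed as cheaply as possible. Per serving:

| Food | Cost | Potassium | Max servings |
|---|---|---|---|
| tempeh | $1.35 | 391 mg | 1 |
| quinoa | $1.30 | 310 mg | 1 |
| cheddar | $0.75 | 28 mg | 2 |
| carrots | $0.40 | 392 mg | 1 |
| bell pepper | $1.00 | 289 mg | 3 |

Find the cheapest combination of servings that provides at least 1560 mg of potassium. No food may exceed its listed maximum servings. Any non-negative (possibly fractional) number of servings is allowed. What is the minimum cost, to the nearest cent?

Cost per mg of potassium: carrots $0.0010, tempeh $0.0035, bell pepper $0.0035, quinoa $0.0042, cheddar $0.0268.
Take 1 serving of carrots: +392.0 mg potassium for $0.40 (total $0.40, still need 1168.0 mg).
Take 1 serving of tempeh: +391.0 mg potassium for $1.35 (total $1.75, still need 777.0 mg).
Take 2.689 servings of bell pepper: +777.0 mg potassium for $2.69 (total $4.44, still need 0.0 mg).
Filling from the cheapest source first is optimal under one linear minimum: $4.44.

$4.44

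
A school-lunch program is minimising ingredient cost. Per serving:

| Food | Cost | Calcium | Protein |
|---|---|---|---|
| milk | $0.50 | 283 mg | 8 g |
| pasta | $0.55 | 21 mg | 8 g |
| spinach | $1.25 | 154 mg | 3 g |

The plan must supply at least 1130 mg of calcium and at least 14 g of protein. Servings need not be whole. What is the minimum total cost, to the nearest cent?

Check every corner: each single food scaled to meet both minima, and each pair solved so both constraints bind.
milk only: max(1130/283, 14/8) = 3.993 servings → $2.00.
pasta only: max(1130/21, 14/8) = 53.81 servings → $29.60.
spinach only: max(1130/154, 14/3) = 7.338 servings → $9.17.
milk + pasta with both targets exact would need a negative amount; discard.
milk + spinach: the both-tight solution has a negative serving — not a feasible corner.
pasta + spinach with both targets exact would need a negative amount; discard.
So the least-cost plan costs $2.00.

$2.00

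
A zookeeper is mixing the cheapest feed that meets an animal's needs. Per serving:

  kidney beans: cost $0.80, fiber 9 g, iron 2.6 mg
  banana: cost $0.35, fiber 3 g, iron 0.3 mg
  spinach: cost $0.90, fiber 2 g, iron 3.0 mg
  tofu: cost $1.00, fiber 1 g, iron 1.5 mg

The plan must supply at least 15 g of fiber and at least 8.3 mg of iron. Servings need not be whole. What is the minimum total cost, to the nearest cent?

$2.52

Check every corner: each single food scaled to meet both minima, and each pair solved so both constraints bind.
kidney beans only: max(15/9, 8.3/2.6) = 3.192 servings → $2.55.
banana only: max(15/3, 8.3/0.3) = 27.67 servings → $9.68.
spinach only: max(15/2, 8.3/3.0) = 7.5 servings → $6.75.
tofu only: max(15/1, 8.3/1.5) = 15 servings → $15.00.
kidney beans + banana: intersection lies outside the first quadrant.
kidney beans + spinach with both tight: 1.303 servings and 1.638 servings → $2.52.
kidney beans + tofu with both tight: 1.303 servings and 3.275 servings → $4.32.
banana + spinach with both tight: 3.381 servings and 2.429 servings → $3.37.
banana + tofu with both tight: 3.381 servings and 4.857 servings → $6.04.
spinach + tofu (both tight): parallel constraints — no distinct corner.
The minimum over all feasible corners is $2.52.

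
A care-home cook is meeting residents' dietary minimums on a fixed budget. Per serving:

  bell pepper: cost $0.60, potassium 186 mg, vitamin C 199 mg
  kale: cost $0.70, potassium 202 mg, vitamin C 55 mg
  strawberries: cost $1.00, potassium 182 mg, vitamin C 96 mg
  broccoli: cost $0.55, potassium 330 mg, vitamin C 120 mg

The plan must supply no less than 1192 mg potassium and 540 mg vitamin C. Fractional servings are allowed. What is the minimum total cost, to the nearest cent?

$2.22

With two linear requirements the optimum uses one or two foods; enumerate the corners.
bell pepper only: max(1192/186, 540/199) = 6.409 servings → $3.85.
kale only: max(1192/202, 540/55) = 9.818 servings → $6.87.
strawberries only: max(1192/182, 540/96) = 6.549 servings → $6.55.
broccoli only: max(1192/330, 540/120) = 4.5 servings → $2.48.
bell pepper + kale with both tight: 1.452 servings and 4.564 servings → $4.07.
bell pepper + strawberries: intersection lies outside the first quadrant.
bell pepper + broccoli with both tight: 0.8111 servings and 3.155 servings → $2.22.
kale + strawberries with both tight: 1.722 servings and 4.639 servings → $5.84.
kale + broccoli with both targets exact would need a negative amount; discard.
strawberries + broccoli with both tight: 3.573 servings and 1.641 servings → $4.48.
So the least-cost plan costs $2.22.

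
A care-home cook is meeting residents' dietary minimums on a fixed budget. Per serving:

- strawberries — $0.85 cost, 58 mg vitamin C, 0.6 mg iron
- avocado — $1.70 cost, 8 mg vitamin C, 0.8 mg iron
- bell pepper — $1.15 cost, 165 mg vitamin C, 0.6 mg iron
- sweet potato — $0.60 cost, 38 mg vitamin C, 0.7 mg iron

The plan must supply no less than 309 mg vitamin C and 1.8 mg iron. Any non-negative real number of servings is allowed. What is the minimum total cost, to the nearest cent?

A basic optimal solution has at most two foods positive. Try each food alone and each pair with both targets met exactly.
strawberries only: max(309/58, 1.8/0.6) = 5.328 servings → $4.53.
avocado only: max(309/8, 1.8/0.8) = 38.62 servings → $65.66.
bell pepper only: max(309/165, 1.8/0.6) = 3 servings → $3.45.
sweet potato only: max(309/38, 1.8/0.7) = 8.132 servings → $4.88.
strawberries + avocado: intersection lies outside the first quadrant.
strawberries + bell pepper with both tight: 1.738 servings and 1.262 servings → $2.93.
strawberries + sweet potato: the both-tight solution has a negative serving — not a feasible corner.
avocado + bell pepper with both tight: 0.8774 servings and 1.83 servings → $3.60.
avocado + sweet potato: intersection lies outside the first quadrant.
bell pepper + sweet potato with both tight: 1.595 servings and 1.204 servings → $2.56.
So the least-cost plan costs $2.56.

$2.56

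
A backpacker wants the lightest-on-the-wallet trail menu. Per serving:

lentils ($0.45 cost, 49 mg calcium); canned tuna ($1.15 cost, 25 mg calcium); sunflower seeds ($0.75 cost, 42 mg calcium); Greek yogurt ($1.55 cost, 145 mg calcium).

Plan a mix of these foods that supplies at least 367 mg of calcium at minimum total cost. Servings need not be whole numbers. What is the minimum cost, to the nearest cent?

Cost per mg of calcium: lentils $0.0092, Greek yogurt $0.0107, sunflower seeds $0.0179, canned tuna $0.0460.
With no serving limits, use only lentils: 367 mg / 49 mg = 7.49 servings × $0.45 = $3.37.

$3.37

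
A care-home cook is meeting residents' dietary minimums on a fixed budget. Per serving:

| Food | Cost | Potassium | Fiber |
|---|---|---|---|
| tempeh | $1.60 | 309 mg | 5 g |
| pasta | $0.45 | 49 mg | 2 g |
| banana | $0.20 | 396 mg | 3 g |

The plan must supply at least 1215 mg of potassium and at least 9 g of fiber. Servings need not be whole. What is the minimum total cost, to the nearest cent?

A basic optimal solution has at most two foods positive. Try each food alone and each pair with both targets met exactly.
tempeh only: max(1215/309, 9/5) = 3.932 servings → $6.29.
pasta only: max(1215/49, 9/2) = 24.8 servings → $11.16.
banana only: max(1215/396, 9/3) = 3.068 servings → $0.61.
tempeh + pasta with both targets exact would need a negative amount; discard.
tempeh + banana with both targets exact would need a negative amount; discard.
pasta + banana: the both-tight solution has a negative serving — not a feasible corner.
The minimum over all feasible corners is $0.61.

$0.61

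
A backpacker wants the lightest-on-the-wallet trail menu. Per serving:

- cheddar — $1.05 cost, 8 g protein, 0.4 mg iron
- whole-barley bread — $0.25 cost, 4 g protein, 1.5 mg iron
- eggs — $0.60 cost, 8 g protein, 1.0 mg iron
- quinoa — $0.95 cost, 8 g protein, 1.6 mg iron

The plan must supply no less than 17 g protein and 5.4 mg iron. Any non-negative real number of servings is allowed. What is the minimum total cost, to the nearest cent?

Minimising a linear cost over {protein ≥ 17, iron ≥ 5.4, servings ≥ 0} — the optimum is at a vertex, using one or two foods.
cheddar only: max(17/8, 5.4/0.4) = 13.5 servings → $14.18.
whole-barley bread only: max(17/4, 5.4/1.5) = 4.25 servings → $1.06.
eggs only: max(17/8, 5.4/1.0) = 5.4 servings → $3.24.
quinoa only: max(17/8, 5.4/1.6) = 3.375 servings → $3.21.
cheddar + whole-barley bread with both tight: 0.375 servings and 3.5 servings → $1.27.
cheddar + eggs with both targets exact would need a negative amount; discard.
cheddar + quinoa: intersection lies outside the first quadrant.
whole-barley bread + eggs with both tight: 3.275 servings and 0.4875 servings → $1.11.
whole-barley bread + quinoa with both tight: 2.857 servings and 0.6964 servings → $1.38.
eggs + quinoa: intersection lies outside the first quadrant.
Cheapest feasible corner: $1.06.

$1.06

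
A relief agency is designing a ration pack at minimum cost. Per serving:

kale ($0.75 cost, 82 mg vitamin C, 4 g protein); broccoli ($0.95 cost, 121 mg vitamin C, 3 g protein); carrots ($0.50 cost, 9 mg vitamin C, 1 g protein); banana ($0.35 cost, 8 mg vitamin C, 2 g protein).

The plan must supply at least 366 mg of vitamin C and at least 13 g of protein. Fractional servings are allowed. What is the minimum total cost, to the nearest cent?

$3.09

kale only: max(366/82, 13/4) = 4.463 servings → $3.35.
broccoli only: max(366/121, 13/3) = 4.333 servings → $4.12.
carrots only: max(366/9, 13/1) = 40.67 servings → $20.33.
banana only: max(366/8, 13/2) = 45.75 servings → $16.01.
kale + broccoli with both tight: 1.996 servings and 1.672 servings → $3.09.
kale + carrots: intersection lies outside the first quadrant.
kale + banana: intersection lies outside the first quadrant.
broccoli + carrots with both tight: 2.649 servings and 5.053 servings → $5.04.
broccoli + banana with both tight: 2.881 servings and 2.179 servings → $3.50.
carrots + banana with both targets exact would need a negative amount; discard.
So the least-cost plan costs $3.09.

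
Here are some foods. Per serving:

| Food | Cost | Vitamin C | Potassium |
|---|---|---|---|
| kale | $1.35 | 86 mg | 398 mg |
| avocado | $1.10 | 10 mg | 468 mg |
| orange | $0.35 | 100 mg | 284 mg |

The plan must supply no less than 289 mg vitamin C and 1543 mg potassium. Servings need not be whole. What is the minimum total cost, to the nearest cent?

Minimising a linear cost over {vitamin C ≥ 289, potassium ≥ 1543, servings ≥ 0} — the optimum is at a vertex, using one or two foods.
kale only: max(289/86, 1543/398) = 3.877 servings → $5.23.
avocado only: max(289/10, 1543/468) = 28.9 servings → $31.79.
orange only: max(289/100, 1543/284) = 5.433 servings → $1.90.
kale + avocado with both tight: 3.304 servings and 0.4874 servings → $5.00.
kale + orange: the both-tight solution has a negative serving — not a feasible corner.
avocado + orange with both tight: 1.643 servings and 2.726 servings → $2.76.
Cheapest feasible corner: $1.90.

$1.90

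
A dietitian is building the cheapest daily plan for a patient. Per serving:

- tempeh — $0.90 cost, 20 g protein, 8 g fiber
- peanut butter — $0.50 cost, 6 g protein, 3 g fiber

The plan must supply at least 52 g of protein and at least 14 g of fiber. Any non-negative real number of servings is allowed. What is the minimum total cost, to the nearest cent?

$2.34

At the optimum either one food covers both requirements or two foods hit both targets exactly; no other combination can be cheaper.
tempeh only: max(52/20, 14/8) = 2.6 servings → $2.34.
peanut butter only: max(52/6, 14/3) = 8.667 servings → $4.33.
tempeh + peanut butter: intersection lies outside the first quadrant.
The minimum over all feasible corners is $2.34.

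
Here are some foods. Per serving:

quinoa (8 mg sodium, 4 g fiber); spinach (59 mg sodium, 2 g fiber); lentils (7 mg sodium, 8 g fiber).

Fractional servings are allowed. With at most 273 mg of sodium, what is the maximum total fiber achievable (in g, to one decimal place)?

312.0 g

Fiber per mg sodium: lentils 1.143, quinoa 0.5, spinach 0.0339.
With no serving limits, spend the whole sodium allowance on lentils: 273 mg / 7 mg × 8 g = 312.0 g.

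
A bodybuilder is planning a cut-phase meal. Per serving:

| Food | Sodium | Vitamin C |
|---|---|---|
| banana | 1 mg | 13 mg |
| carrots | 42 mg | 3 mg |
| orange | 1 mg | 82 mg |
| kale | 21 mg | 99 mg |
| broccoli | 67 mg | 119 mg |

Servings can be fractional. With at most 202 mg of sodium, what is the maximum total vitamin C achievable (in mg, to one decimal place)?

Vitamin C per mg sodium: orange 82, banana 13, kale 4.714, broccoli 1.776, carrots 0.07143.
With no serving limits, spend the whole sodium allowance on orange: 202 mg / 1 mg × 82 mg = 16564.0 mg.

16564.0 mg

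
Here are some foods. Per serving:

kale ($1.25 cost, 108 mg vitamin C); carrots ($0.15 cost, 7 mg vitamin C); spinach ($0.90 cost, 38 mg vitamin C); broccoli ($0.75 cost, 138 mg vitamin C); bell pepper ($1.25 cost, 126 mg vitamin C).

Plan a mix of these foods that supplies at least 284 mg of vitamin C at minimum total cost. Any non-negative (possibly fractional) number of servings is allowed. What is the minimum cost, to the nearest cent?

Cost per mg of vitamin C: broccoli $0.0054, bell pepper $0.0099, kale $0.0116, carrots $0.0214, spinach $0.0237.
With no serving limits, use only broccoli: 284 mg / 138 mg = 2.058 servings × $0.75 = $1.54.

$1.54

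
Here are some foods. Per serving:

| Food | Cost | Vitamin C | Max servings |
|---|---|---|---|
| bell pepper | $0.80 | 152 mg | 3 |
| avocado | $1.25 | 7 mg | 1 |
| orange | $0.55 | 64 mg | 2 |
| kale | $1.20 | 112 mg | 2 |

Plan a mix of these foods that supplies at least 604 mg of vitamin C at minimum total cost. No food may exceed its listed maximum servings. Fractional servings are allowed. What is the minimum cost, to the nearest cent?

Cost per mg of vitamin C: bell pepper $0.0053, orange $0.0086, kale $0.0107, avocado $0.1786.
Take 3 servings of bell pepper: +456.0 mg vitamin C for $2.40 (total $2.40, still need 148.0 mg).
Take 2 servings of orange: +128.0 mg vitamin C for $1.10 (total $3.50, still need 20.0 mg).
Take 0.1786 servings of kale: +20.0 mg vitamin C for $0.21 (total $3.71, still need 0.0 mg).
Filling from the cheapest source first is optimal under one linear minimum: $3.71.

$3.71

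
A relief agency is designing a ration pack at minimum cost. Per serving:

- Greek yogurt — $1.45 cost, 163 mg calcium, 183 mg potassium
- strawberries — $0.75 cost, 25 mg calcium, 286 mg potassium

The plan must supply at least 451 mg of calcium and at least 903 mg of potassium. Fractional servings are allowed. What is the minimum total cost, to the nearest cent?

For a min-cost LP with two ≥-constraints, a basic feasible solution has at most two positive variables.
Greek yogurt only: max(451/163, 903/183) = 4.934 servings → $7.15.
strawberries only: max(451/25, 903/286) = 18.04 servings → $13.53.
Greek yogurt + strawberries with both tight: 2.531 servings and 1.538 servings → $4.82.
The minimum over all feasible corners is $4.82.

$4.82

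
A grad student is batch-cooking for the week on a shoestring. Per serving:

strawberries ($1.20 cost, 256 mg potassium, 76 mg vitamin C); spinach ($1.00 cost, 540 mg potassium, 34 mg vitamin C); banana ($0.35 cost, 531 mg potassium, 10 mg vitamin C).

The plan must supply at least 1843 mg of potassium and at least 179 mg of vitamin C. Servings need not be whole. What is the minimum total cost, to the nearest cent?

An LP optimum is at a vertex; with two nutrient constraints at most two foods are used. Check each candidate.
strawberries only: max(1843/256, 179/76) = 7.199 servings → $8.64.
spinach only: max(1843/540, 179/34) = 5.265 servings → $5.26.
banana only: max(1843/531, 179/10) = 17.9 servings → $6.26.
strawberries + spinach with both tight: 1.051 servings and 2.915 servings → $4.18.
strawberries + banana with both tight: 2.027 servings and 2.493 servings → $3.31.
spinach + banana with both targets exact would need a negative amount; discard.
So the least-cost plan costs $3.31.

$3.31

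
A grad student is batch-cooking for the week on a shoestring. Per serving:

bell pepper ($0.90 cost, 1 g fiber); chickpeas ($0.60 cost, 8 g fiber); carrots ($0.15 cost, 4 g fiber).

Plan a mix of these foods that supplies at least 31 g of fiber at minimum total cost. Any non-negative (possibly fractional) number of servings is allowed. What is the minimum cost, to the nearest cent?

$1.16

Cost per g of fiber: carrots $0.0375, chickpeas $0.0750, bell pepper $0.9000.
With no serving limits, use only carrots: 31 g / 4 g = 7.75 servings × $0.15 = $1.16.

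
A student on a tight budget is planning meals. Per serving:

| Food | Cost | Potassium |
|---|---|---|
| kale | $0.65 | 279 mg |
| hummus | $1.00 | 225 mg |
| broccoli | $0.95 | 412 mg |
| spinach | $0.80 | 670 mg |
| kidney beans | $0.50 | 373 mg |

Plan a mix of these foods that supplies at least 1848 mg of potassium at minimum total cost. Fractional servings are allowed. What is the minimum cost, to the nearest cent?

$2.21

Cost per mg of potassium: spinach $0.0012, kidney beans $0.0013, broccoli $0.0023, kale $0.0023, hummus $0.0044.
With no serving limits, use only spinach: 1848 mg / 670 mg = 2.758 servings × $0.80 = $2.21.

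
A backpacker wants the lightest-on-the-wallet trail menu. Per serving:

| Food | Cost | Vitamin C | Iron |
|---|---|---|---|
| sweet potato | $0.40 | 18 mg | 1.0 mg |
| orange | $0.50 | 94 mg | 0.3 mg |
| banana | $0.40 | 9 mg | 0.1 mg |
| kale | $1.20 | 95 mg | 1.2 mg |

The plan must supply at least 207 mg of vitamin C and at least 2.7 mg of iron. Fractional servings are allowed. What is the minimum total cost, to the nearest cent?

With two linear requirements the optimum uses one or two foods; enumerate the corners.
sweet potato only: max(207/18, 2.7/1.0) = 11.5 servings → $4.60.
orange only: max(207/94, 2.7/0.3) = 9 servings → $4.50.
banana only: max(207/9, 2.7/0.1) = 27 servings → $10.80.
kale only: max(207/95, 2.7/1.2) = 2.25 servings → $2.70.
sweet potato + orange with both tight: 2.164 servings and 1.788 servings → $1.76.
sweet potato + banana with both tight: 0.5 servings and 22 servings → $9.00.
sweet potato + kale with both tight: 0.1104 servings and 2.158 servings → $2.63.
orange + banana with both targets exact would need a negative amount; discard.
orange + kale: the both-tight solution has a negative serving — not a feasible corner.
banana + kale: the both-tight solution has a negative serving — not a feasible corner.
So the least-cost plan costs $1.76.

$1.76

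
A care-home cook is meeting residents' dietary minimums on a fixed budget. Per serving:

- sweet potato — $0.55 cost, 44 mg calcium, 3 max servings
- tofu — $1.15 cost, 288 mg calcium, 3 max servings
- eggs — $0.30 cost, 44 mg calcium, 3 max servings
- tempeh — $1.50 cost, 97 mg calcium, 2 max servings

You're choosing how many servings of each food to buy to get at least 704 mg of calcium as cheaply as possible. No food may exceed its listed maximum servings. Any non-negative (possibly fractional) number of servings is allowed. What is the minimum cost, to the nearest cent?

Cost per mg of calcium: tofu $0.0040, eggs $0.0068, sweet potato $0.0125, tempeh $0.0155.
Take 2.444 servings of tofu: +704.0 mg calcium for $2.81 (total $2.81, still need 0.0 mg).
Greedy by cheapest-per-mg is optimal for a single linear constraint, so the minimum cost is $2.81.

$2.81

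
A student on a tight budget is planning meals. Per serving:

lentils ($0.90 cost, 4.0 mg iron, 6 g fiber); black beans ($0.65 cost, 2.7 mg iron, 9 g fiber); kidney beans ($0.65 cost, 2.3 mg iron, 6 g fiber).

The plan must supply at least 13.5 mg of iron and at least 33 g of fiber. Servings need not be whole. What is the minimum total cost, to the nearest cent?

$3.15

lentils only: max(13.5/4.0, 33/6) = 5.5 servings → $4.95.
black beans only: max(13.5/2.7, 33/9) = 5 servings → $3.25.
kidney beans only: max(13.5/2.3, 33/6) = 5.87 servings → $3.82.
lentils + black beans with both tight: 1.636 servings and 2.576 servings → $3.15.
lentils + kidney beans with both tight: 0.5 servings and 5 servings → $3.70.
black beans + kidney beans: intersection lies outside the first quadrant.
So the least-cost plan costs $3.15.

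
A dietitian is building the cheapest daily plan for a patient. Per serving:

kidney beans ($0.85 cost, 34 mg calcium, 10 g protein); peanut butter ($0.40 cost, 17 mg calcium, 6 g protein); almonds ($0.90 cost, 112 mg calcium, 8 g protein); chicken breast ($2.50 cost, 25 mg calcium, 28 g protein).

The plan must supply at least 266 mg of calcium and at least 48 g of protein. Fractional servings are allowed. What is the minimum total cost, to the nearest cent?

A basic optimal solution has at most two foods positive. Try each food alone and each pair with both targets met exactly.
kidney beans only: max(266/34, 48/10) = 7.824 servings → $6.65.
peanut butter only: max(266/17, 48/6) = 15.65 servings → $6.26.
almonds only: max(266/112, 48/8) = 6 servings → $5.40.
chicken breast only: max(266/25, 48/28) = 10.64 servings → $26.60.
kidney beans + peanut butter with both targets exact would need a negative amount; discard.
kidney beans + almonds with both tight: 3.83 servings and 1.212 servings → $4.35.
kidney beans + chicken breast: the both-tight solution has a negative serving — not a feasible corner.
peanut butter + almonds with both tight: 6.06 servings and 1.455 servings → $3.73.
peanut butter + chicken breast with both targets exact would need a negative amount; discard.
almonds + chicken breast with both tight: 2.128 servings and 1.106 servings → $4.68.
So the least-cost plan costs $3.73.

$3.73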